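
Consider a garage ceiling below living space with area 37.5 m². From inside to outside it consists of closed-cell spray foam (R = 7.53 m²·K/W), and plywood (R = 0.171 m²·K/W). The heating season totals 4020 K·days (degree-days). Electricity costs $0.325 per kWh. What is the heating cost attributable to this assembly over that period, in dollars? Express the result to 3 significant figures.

R_total = 7.53 + 0.171 = 7.701 m²·K/W
E = A × HDD × 24 / R / 1000 = 37.5 × 4020 × 24 / 7.701 / 1000 = 469.8 kWh
Cost = 469.8 × 0.325 = $152.7

153 dollars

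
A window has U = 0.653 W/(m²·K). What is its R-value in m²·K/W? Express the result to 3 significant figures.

1.53 m²·K/W

R = 1/U = 1/0.653 = 1.531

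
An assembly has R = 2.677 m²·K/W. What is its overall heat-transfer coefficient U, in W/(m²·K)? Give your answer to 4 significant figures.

U = 1/R = 1/2.677 = 0.37355

0.3736 W/(m²·K)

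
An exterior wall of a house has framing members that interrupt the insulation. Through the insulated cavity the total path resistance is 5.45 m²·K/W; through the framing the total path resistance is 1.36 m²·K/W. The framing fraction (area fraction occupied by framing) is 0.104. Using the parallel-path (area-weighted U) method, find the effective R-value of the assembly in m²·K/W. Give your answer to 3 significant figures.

U_eff = 0.896/5.45 + 0.104/1.36 = 0.1644 + 0.07647 = 0.2409
R_eff = 1/U_eff = 4.152 m²·K/W

4.15 m²·K/W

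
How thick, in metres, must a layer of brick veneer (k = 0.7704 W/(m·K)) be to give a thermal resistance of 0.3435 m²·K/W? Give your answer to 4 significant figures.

0.2646 m

L = R·k = 0.3435 × 0.7704 = 0.26463 m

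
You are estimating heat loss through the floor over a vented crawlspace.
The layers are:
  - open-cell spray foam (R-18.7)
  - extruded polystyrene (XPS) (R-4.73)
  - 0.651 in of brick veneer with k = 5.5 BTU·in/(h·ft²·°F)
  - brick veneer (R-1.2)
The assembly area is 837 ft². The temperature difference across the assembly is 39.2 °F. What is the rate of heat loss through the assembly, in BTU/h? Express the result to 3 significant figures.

0.651/5.5 = 0.1184
R_total = 18.7 + 4.73 + 0.1184 + 1.2 = 24.75 ft²·°F·h/BTU
Q = A·ΔT/R = 837 × 39.2 / 24.75 = 1326 BTU/h

1330 BTU/h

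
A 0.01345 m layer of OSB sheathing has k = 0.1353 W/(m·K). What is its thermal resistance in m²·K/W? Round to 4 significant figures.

R = L/k = 0.01345/0.1353 = 0.099409 m²·K/W

0.09941 m²·K/W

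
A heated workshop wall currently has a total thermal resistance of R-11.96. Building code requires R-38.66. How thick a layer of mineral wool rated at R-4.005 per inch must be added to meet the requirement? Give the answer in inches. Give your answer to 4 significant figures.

6.667 in

ΔR = 38.66 − 11.96 = 26.7 ft²·°F·h/BTU
L = ΔR / (R/in) = 26.7/4.005 = 6.6667 in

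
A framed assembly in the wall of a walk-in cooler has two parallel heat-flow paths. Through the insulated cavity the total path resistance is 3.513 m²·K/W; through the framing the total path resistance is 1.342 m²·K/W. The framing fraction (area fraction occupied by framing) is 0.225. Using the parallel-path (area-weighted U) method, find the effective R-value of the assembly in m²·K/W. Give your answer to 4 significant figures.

2.576 m²·K/W

U_eff = 0.775/3.513 + 0.225/1.342 = 0.22061 + 0.16766 = 0.38827
R_eff = 1/U_eff = 2.5755 m²·K/W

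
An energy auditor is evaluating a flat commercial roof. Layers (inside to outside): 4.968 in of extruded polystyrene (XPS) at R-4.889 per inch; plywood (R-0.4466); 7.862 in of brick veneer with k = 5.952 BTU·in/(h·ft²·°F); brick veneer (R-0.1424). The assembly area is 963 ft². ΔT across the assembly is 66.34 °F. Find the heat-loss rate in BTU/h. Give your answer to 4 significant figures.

2439 BTU/h

4.968 × 4.889 = 24.289
7.862/5.952 = 1.3209
R_total = 24.289 + 0.4466 + 1.3209 + 0.1424 = 26.198 ft²·°F·h/BTU
Q = A·ΔT/R = 963 × 66.34 / 26.198 = 2438.5 BTU/h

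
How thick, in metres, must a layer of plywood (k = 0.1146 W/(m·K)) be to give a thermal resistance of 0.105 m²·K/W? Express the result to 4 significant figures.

0.01203 m

L = R·k = 0.105 × 0.1146 = 0.012033 m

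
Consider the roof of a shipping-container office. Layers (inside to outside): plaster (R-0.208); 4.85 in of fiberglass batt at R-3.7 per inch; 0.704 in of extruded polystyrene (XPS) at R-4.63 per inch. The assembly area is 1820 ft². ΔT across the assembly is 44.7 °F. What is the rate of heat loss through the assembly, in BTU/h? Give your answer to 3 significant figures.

3800 BTU/h

4.85 × 3.7 = 17.95
0.704 × 4.63 = 3.26
R_total = 0.208 + 17.95 + 3.26 = 21.41 ft²·°F·h/BTU
Q = A·ΔT/R = 1820 × 44.7 / 21.41 = 3799 BTU/h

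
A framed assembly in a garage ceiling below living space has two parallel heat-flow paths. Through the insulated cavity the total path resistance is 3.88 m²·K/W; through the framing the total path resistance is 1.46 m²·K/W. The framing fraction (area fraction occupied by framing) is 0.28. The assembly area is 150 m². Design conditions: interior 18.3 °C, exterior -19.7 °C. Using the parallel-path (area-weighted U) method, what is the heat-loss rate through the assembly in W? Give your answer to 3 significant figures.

2150 W

U_eff = 0.72/3.88 + 0.28/1.46 = 0.1856 + 0.1918 = 0.3773
R_eff = 1/U_eff = 2.65 m²·K/W
Q = 150 × (18.3 − (-19.7)) / 2.65 = 2151 W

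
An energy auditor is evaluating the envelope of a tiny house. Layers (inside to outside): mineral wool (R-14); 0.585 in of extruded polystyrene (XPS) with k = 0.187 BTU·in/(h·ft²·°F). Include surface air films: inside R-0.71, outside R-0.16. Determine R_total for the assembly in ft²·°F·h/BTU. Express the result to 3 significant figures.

0.585/0.187 = 3.128
R_total = 0.71 + 14 + 3.128 + 0.16 = 18 ft²·°F·h/BTU

18.0 ft²·°F·h/BTU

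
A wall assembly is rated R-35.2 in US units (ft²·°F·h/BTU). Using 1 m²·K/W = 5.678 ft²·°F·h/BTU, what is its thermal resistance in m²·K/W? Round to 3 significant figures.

6.20 m²·K/W

R_SI = 35.2/5.678 = 6.199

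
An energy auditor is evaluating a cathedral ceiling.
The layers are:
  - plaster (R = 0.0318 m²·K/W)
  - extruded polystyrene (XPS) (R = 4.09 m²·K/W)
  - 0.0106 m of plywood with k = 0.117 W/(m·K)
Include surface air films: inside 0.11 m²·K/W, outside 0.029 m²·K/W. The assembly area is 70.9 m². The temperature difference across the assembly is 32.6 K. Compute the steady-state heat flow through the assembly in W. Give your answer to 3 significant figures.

0.0106/0.117 = 0.0906
R_total = 0.11 + 0.0318 + 4.09 + 0.0906 + 0.029 = 4.351 m²·K/W
Q = A·ΔT/R = 70.9 × 32.6 / 4.351 = 531.2 W

531 W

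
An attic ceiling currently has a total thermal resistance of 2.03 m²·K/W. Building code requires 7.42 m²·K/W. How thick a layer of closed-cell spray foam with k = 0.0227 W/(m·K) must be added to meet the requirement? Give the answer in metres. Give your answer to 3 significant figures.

0.122 m

ΔR = 7.42 − 2.03 = 5.39 m²·K/W
L = ΔR × k = 5.39 × 0.0227 = 0.1224 m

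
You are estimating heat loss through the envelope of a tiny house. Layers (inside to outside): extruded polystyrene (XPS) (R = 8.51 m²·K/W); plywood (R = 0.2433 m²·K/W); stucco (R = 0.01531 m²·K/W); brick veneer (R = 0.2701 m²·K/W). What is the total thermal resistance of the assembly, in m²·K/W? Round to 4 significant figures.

9.039 m²·K/W

R_total = 8.51 + 0.2433 + 0.01531 + 0.2701 = 9.0387 m²·K/W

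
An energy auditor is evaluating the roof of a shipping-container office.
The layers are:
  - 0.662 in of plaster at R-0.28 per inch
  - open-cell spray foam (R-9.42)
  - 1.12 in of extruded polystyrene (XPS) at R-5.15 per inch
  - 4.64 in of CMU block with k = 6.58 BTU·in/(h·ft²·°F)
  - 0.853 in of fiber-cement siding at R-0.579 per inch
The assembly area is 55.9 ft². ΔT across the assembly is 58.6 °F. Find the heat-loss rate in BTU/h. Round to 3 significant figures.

198 BTU/h

0.662 × 0.28 = 0.1854
1.12 × 5.15 = 5.768
4.64/6.58 = 0.7052
0.853 × 0.579 = 0.4939
R_total = 0.1854 + 9.42 + 5.768 + 0.7052 + 0.4939 = 16.57 ft²·°F·h/BTU
Q = A·ΔT/R = 55.9 × 58.6 / 16.57 = 197.7 BTU/h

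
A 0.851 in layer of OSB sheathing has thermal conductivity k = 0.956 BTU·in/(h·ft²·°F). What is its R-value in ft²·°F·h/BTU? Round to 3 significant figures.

R = L/k = 0.851/0.956 = 0.8902 ft²·°F·h/BTU

0.890 ft²·°F·h/BTU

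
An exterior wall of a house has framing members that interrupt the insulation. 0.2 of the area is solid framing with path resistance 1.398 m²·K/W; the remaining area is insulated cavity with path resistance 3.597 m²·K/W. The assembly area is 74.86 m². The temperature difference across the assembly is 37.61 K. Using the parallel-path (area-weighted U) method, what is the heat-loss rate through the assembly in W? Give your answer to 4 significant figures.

U_eff = 0.8/3.597 + 0.2/1.398 = 0.22241 + 0.14306 = 0.36547
R_eff = 1/U_eff = 2.7362 m²·K/W
Q = 74.86 × 37.61 / 2.7362 = 1029 W

1029 W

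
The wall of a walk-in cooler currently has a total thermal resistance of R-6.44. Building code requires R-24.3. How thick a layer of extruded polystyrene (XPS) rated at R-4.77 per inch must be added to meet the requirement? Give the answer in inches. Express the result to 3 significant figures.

ΔR = 24.3 − 6.44 = 17.86 ft²·°F·h/BTU
L = ΔR / (R/in) = 17.86/4.77 = 3.744 in

3.74 in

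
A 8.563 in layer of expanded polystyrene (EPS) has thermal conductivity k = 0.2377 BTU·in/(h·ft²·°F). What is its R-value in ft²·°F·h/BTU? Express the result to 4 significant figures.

R = L/k = 8.563/0.2377 = 36.024 ft²·°F·h/BTU

36.02 ft²·°F·h/BTU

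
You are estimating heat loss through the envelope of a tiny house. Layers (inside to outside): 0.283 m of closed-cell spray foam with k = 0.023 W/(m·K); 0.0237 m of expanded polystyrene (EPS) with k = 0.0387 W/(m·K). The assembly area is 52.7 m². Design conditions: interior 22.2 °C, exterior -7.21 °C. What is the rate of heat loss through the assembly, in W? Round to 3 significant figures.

0.283/0.023 = 12.3
0.0237/0.0387 = 0.6124
R_total = 12.3 + 0.6124 = 12.92 m²·K/W
Q = A·ΔT/R = 52.7 × (22.2 − (-7.21)) / 12.92 = 120 W

120 W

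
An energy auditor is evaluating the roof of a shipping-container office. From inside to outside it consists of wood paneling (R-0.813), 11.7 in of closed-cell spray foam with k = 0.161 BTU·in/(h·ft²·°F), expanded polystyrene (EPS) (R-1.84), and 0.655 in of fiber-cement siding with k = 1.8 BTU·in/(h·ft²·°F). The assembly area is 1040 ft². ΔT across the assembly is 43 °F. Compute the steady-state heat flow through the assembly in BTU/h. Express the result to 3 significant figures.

591 BTU/h

11.7/0.161 = 72.67
0.655/1.8 = 0.3639
R_total = 0.813 + 72.67 + 1.84 + 0.3639 = 75.69 ft²·°F·h/BTU
Q = A·ΔT/R = 1040 × 43 / 75.69 = 590.8 BTU/h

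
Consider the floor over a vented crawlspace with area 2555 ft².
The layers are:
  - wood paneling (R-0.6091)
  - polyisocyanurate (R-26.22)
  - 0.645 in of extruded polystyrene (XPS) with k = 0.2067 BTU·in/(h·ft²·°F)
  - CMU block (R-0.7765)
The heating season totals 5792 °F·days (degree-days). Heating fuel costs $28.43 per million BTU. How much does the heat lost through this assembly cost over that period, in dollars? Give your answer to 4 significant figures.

0.645/0.2067 = 3.1205
R_total = 0.6091 + 26.22 + 3.1205 + 0.7765 = 30.726 ft²·°F·h/BTU
E = A × HDD × 24 / R = 2555 × 5792 × 24 / 30.726 = 11559000 BTU
Cost = 11559000/10⁶ × 28.43 = $328.63

328.6 dollars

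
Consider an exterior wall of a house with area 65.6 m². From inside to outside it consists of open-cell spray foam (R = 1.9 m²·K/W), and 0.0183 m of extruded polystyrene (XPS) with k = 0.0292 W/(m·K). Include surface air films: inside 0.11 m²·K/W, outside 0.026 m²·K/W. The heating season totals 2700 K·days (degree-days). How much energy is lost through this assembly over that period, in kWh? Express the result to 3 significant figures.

0.0183/0.0292 = 0.6267
R_total = 0.11 + 1.9 + 0.6267 + 0.026 = 2.663 m²·K/W
E = A × HDD × 24 / R / 1000 = 65.6 × 2700 × 24 / 2.663 / 1000 = 1596 kWh

1600 kWh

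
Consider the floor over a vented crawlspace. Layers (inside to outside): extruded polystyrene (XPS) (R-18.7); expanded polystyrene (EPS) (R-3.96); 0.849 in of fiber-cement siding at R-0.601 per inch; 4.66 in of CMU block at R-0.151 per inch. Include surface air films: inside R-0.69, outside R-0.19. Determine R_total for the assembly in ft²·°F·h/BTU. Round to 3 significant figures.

24.8 ft²·°F·h/BTU

0.849 × 0.601 = 0.5102
4.66 × 0.151 = 0.7037
R_total = 0.69 + 18.7 + 3.96 + 0.5102 + 0.7037 + 0.19 = 24.75 ft²·°F·h/BTU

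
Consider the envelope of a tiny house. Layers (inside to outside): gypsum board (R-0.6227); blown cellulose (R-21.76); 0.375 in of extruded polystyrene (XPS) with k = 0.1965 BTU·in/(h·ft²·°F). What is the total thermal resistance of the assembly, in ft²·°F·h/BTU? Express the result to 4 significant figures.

0.375/0.1965 = 1.9084
R_total = 0.6227 + 21.76 + 1.9084 = 24.291 ft²·°F·h/BTU

24.29 ft²·°F·h/BTU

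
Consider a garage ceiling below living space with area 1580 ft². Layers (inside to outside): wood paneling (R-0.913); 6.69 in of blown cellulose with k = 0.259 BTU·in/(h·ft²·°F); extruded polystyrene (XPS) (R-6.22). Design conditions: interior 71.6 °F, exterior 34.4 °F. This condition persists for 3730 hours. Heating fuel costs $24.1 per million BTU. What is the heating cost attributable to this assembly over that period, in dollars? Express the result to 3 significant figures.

160 dollars

6.69/0.259 = 25.83
R_total = 0.913 + 25.83 + 6.22 = 32.96 ft²·°F·h/BTU
Q = 1580 × (71.6 − 34.4) / 32.96 = 1783 BTU/h
E = 1783 × 3730 = 6651000 BTU
Cost = 6651000/10⁶ × 24.1 = $160.3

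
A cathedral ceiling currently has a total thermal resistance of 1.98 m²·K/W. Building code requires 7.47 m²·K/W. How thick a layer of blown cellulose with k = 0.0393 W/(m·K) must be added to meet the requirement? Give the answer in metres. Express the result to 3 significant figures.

0.216 m

ΔR = 7.47 − 1.98 = 5.49 m²·K/W
L = ΔR × k = 5.49 × 0.0393 = 0.2158 m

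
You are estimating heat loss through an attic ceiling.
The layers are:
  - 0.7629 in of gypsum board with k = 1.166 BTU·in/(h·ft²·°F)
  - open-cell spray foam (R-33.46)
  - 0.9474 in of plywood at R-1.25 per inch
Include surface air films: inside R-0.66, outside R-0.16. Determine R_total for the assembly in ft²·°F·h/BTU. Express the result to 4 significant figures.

36.12 ft²·°F·h/BTU

0.7629/1.166 = 0.65429
0.9474 × 1.25 = 1.1843
R_total = 0.66 + 0.65429 + 33.46 + 1.1843 + 0.16 = 36.119 ft²·°F·h/BTU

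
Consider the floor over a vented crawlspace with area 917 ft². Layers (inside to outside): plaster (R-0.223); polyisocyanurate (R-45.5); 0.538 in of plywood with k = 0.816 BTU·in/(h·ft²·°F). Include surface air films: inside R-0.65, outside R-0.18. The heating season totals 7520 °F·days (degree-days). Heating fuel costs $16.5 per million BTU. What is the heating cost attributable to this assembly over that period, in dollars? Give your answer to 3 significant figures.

57.8 dollars

0.538/0.816 = 0.6593
R_total = 0.65 + 0.223 + 45.5 + 0.6593 + 0.18 = 47.21 ft²·°F·h/BTU
E = A × HDD × 24 / R = 917 × 7520 × 24 / 47.21 = 3505000 BTU
Cost = 3505000/10⁶ × 16.5 = $57.84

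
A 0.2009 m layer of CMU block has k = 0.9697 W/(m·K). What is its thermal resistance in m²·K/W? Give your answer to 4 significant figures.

0.2072 m²·K/W

R = L/k = 0.2009/0.9697 = 0.20718 m²·K/W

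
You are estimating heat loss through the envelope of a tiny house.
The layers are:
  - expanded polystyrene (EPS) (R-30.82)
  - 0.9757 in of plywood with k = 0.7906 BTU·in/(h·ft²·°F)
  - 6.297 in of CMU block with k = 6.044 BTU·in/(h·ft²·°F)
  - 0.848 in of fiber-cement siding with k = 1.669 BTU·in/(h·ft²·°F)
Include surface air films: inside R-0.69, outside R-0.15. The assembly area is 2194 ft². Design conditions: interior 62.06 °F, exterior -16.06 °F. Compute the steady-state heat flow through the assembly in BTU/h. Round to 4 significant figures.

4976 BTU/h

0.9757/0.7906 = 1.2341
6.297/6.044 = 1.0419
0.848/1.669 = 0.50809
R_total = 0.69 + 30.82 + 1.2341 + 1.0419 + 0.50809 + 0.15 = 34.444 ft²·°F·h/BTU
Q = A·ΔT/R = 2194 × (62.06 − (-16.06)) / 34.444 = 4976 BTU/h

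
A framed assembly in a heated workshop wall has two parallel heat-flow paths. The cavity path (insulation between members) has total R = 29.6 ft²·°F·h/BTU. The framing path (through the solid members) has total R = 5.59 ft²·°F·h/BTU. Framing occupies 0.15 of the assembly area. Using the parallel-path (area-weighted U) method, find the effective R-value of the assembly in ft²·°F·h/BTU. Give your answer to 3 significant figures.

18.0 ft²·°F·h/BTU

U_eff = 0.85/29.6 + 0.15/5.59 = 0.02872 + 0.02683 = 0.05555
R_eff = 1/U_eff = 18 ft²·°F·h/BTU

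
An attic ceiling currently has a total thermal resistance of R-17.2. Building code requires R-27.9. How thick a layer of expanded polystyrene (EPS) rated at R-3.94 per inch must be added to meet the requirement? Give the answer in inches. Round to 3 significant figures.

ΔR = 27.9 − 17.2 = 10.7 ft²·°F·h/BTU
L = ΔR / (R/in) = 10.7/3.94 = 2.716 in

2.72 in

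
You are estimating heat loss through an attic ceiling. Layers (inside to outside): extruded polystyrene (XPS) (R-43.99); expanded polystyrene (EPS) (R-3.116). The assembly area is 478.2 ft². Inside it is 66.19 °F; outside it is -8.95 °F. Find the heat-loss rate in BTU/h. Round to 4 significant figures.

762.8 BTU/h

R_total = 43.99 + 3.116 = 47.106 ft²·°F·h/BTU
Q = A·ΔT/R = 478.2 × (66.19 − (-8.95)) / 47.106 = 762.79 BTU/h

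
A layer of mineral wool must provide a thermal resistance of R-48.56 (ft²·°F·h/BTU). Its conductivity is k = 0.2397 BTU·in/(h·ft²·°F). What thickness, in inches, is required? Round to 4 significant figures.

L = R × k = 48.56 × 0.2397 = 11.64 in

11.64 in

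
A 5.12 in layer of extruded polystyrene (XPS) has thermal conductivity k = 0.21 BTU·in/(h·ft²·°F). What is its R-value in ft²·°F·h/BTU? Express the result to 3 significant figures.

R = L/k = 5.12/0.21 = 24.38 ft²·°F·h/BTU

24.4 ft²·°F·h/BTU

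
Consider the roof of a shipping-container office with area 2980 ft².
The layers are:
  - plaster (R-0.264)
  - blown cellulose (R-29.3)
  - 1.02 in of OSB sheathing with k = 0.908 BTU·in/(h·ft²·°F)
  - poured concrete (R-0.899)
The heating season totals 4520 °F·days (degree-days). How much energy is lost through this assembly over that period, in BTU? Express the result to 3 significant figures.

1.02/0.908 = 1.123
R_total = 0.264 + 29.3 + 1.123 + 0.899 = 31.59 ft²·°F·h/BTU
E = A × HDD × 24 / R = 2980 × 4520 × 24 / 31.59 = 10230000 BTU

10200000 BTU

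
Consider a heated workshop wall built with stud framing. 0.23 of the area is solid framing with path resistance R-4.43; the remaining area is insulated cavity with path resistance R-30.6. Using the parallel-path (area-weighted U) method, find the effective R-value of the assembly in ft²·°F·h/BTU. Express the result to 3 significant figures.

U_eff = 0.77/30.6 + 0.23/4.43 = 0.02516 + 0.05192 = 0.07708
R_eff = 1/U_eff = 12.97 ft²·°F·h/BTU

13.0 ft²·°F·h/BTU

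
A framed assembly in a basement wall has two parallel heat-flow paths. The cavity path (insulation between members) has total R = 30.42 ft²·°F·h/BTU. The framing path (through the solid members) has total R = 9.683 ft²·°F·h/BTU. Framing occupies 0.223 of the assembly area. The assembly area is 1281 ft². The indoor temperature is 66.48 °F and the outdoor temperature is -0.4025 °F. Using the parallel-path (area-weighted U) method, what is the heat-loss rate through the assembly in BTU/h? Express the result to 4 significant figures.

U_eff = 0.777/30.42 + 0.223/9.683 = 0.025542 + 0.02303 = 0.048572
R_eff = 1/U_eff = 20.588 ft²·°F·h/BTU
Q = 1281 × (66.48 − (-0.4025)) / 20.588 = 4161.5 BTU/h

4162 BTU/h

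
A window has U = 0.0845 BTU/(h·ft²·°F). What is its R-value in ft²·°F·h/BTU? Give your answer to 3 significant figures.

R = 1/U = 1/0.0845 = 11.83

11.8 ft²·°F·h/BTU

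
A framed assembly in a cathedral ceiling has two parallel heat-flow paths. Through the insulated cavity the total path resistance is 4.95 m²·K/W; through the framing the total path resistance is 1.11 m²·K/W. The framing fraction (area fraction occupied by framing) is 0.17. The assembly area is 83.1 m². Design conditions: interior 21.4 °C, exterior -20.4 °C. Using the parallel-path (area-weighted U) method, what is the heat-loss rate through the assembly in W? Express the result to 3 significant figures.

1110 W

U_eff = 0.83/4.95 + 0.17/1.11 = 0.1677 + 0.1532 = 0.3208
R_eff = 1/U_eff = 3.117 m²·K/W
Q = 83.1 × (21.4 − (-20.4)) / 3.117 = 1114 W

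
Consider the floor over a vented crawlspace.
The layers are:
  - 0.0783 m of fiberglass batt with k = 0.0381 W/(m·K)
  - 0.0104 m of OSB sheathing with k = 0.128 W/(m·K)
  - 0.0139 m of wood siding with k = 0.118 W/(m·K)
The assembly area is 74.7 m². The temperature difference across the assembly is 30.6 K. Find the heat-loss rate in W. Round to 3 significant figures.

0.0783/0.0381 = 2.055
0.0104/0.128 = 0.08125
0.0139/0.118 = 0.1178
R_total = 2.055 + 0.08125 + 0.1178 = 2.254 m²·K/W
Q = A·ΔT/R = 74.7 × 30.6 / 2.254 = 1014 W

1010 W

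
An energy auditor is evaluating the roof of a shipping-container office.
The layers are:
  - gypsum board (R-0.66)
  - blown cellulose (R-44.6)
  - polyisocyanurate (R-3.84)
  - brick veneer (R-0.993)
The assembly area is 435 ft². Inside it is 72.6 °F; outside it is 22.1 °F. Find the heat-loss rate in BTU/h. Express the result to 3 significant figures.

439 BTU/h

R_total = 0.66 + 44.6 + 3.84 + 0.993 = 50.09 ft²·°F·h/BTU
Q = A·ΔT/R = 435 × (72.6 − 22.1) / 50.09 = 438.5 BTU/h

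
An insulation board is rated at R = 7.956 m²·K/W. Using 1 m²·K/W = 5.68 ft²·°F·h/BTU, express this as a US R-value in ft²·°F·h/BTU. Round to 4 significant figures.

45.19 ft²·°F·h/BTU

R_US = 7.956 × 5.68 = 45.19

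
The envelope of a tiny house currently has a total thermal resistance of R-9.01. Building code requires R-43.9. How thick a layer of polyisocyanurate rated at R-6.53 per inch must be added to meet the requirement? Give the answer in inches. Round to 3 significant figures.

ΔR = 43.9 − 9.01 = 34.89 ft²·°F·h/BTU
L = ΔR / (R/in) = 34.89/6.53 = 5.343 in

5.34 in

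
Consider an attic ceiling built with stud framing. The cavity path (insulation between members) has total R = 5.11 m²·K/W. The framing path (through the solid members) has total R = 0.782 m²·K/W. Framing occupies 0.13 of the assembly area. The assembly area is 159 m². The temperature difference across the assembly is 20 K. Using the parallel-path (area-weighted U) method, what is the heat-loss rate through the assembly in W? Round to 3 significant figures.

U_eff = 0.87/5.11 + 0.13/0.782 = 0.1703 + 0.1662 = 0.3365
R_eff = 1/U_eff = 2.972 m²·K/W
Q = 159 × 20 / 2.972 = 1070 W

1070 W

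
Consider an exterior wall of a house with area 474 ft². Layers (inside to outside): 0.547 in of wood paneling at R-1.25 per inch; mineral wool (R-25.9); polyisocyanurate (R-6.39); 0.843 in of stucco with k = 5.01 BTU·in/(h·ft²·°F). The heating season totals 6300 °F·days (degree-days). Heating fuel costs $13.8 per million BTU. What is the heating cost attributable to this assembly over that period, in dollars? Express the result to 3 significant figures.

29.8 dollars

0.547 × 1.25 = 0.6838
0.843/5.01 = 0.1683
R_total = 0.6838 + 25.9 + 6.39 + 0.1683 = 33.14 ft²·°F·h/BTU
E = A × HDD × 24 / R = 474 × 6300 × 24 / 33.14 = 2162000 BTU
Cost = 2162000/10⁶ × 13.8 = $29.84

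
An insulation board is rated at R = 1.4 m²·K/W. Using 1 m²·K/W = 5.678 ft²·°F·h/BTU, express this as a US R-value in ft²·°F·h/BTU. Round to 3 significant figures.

R_US = 1.4 × 5.678 = 7.949

7.95 ft²·°F·h/BTU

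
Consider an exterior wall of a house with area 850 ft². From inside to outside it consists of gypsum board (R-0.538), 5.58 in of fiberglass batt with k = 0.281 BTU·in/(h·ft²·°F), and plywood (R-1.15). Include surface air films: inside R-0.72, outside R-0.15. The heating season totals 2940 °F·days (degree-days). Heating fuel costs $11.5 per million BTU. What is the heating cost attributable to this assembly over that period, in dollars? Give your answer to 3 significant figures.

30.8 dollars

5.58/0.281 = 19.86
R_total = 0.72 + 0.538 + 19.86 + 1.15 + 0.15 = 22.42 ft²·°F·h/BTU
E = A × HDD × 24 / R = 850 × 2940 × 24 / 22.42 = 2676000 BTU
Cost = 2676000/10⁶ × 11.5 = $30.77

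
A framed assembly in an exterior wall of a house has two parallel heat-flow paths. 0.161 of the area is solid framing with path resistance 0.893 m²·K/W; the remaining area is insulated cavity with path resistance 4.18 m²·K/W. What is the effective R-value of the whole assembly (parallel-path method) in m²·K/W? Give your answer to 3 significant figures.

2.62 m²·K/W

U_eff = 0.839/4.18 + 0.161/0.893 = 0.2007 + 0.1803 = 0.381
R_eff = 1/U_eff = 2.625 m²·K/W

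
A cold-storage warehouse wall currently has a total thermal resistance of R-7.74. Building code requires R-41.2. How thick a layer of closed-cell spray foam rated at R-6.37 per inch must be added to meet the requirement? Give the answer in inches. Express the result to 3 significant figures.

5.25 in

ΔR = 41.2 − 7.74 = 33.46 ft²·°F·h/BTU
L = ΔR / (R/in) = 33.46/6.37 = 5.253 in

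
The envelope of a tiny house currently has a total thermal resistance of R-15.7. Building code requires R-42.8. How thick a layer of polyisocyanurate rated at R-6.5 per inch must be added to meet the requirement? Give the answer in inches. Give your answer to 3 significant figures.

ΔR = 42.8 − 15.7 = 27.1 ft²·°F·h/BTU
L = ΔR / (R/in) = 27.1/6.5 = 4.169 in

4.17 in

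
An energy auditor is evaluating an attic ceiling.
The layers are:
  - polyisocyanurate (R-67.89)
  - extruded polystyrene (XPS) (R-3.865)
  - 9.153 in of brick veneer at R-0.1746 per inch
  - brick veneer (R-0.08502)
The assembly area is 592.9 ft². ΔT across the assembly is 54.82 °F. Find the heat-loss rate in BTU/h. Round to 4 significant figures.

9.153 × 0.1746 = 1.5981
R_total = 67.89 + 3.865 + 1.5981 + 0.08502 = 73.438 ft²·°F·h/BTU
Q = A·ΔT/R = 592.9 × 54.82 / 73.438 = 442.59 BTU/h

442.6 BTU/h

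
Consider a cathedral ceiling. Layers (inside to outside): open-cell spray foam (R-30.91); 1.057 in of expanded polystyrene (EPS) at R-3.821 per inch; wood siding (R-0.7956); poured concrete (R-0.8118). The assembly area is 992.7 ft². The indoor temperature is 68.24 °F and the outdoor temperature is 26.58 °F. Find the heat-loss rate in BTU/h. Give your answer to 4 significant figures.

1.057 × 3.821 = 4.0388
R_total = 30.91 + 4.0388 + 0.7956 + 0.8118 = 36.556 ft²·°F·h/BTU
Q = A·ΔT/R = 992.7 × (68.24 − 26.58) / 36.556 = 1131.3 BTU/h

1131 BTU/h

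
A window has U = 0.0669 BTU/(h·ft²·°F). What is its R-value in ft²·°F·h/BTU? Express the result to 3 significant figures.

R = 1/U = 1/0.0669 = 14.95

14.9 ft²·°F·h/BTU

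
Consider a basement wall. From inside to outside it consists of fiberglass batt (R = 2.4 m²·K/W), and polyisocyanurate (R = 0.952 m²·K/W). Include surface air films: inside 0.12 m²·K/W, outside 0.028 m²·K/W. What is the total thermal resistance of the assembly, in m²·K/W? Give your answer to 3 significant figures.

3.50 m²·K/W

R_total = 0.12 + 2.4 + 0.952 + 0.028 = 3.5 m²·K/W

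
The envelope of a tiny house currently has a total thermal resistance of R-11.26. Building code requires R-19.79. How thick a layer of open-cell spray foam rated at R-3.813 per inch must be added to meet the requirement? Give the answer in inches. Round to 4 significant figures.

ΔR = 19.79 − 11.26 = 8.53 ft²·°F·h/BTU
L = ΔR / (R/in) = 8.53/3.813 = 2.2371 in

2.237 in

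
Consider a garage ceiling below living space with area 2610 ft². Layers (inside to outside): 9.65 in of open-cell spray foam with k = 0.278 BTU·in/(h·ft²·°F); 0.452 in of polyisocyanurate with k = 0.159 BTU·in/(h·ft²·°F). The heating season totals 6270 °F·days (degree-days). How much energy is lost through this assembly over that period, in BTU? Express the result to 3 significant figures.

10500000 BTU

9.65/0.278 = 34.71
0.452/0.159 = 2.843
R_total = 34.71 + 2.843 = 37.55 ft²·°F·h/BTU
E = A × HDD × 24 / R = 2610 × 6270 × 24 / 37.55 = 10460000 BTU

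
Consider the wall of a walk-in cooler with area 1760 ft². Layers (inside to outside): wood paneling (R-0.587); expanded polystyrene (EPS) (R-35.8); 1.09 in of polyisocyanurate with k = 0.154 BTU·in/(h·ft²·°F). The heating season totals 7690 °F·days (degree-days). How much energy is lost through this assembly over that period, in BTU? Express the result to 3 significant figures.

7470000 BTU

1.09/0.154 = 7.078
R_total = 0.587 + 35.8 + 7.078 = 43.46 ft²·°F·h/BTU
E = A × HDD × 24 / R = 1760 × 7690 × 24 / 43.46 = 7473000 BTU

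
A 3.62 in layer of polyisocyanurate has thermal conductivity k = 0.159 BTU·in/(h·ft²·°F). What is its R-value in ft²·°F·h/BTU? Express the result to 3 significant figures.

22.8 ft²·°F·h/BTU

R = L/k = 3.62/0.159 = 22.77 ft²·°F·h/BTU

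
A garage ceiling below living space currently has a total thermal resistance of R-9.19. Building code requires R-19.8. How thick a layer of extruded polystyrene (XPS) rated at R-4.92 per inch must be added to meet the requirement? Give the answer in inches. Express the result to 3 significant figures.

ΔR = 19.8 − 9.19 = 10.61 ft²·°F·h/BTU
L = ΔR / (R/in) = 10.61/4.92 = 2.157 in

2.16 in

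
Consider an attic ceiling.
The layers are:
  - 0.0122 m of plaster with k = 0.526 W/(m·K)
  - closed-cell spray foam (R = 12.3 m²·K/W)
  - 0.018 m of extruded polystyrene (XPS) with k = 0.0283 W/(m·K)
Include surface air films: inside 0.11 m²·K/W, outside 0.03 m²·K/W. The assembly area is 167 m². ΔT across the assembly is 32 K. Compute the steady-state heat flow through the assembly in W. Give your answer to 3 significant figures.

0.0122/0.526 = 0.02319
0.018/0.0283 = 0.636
R_total = 0.11 + 0.02319 + 12.3 + 0.636 + 0.03 = 13.1 m²·K/W
Q = A·ΔT/R = 167 × 32 / 13.1 = 408 W

408 W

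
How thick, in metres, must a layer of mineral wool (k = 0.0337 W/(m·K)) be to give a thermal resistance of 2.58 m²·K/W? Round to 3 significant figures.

L = R·k = 2.58 × 0.0337 = 0.08695 m

0.0869 m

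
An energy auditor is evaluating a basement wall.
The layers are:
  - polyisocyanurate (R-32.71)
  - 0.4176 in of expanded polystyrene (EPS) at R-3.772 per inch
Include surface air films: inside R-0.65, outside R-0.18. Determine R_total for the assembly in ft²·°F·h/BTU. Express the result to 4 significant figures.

35.12 ft²·°F·h/BTU

0.4176 × 3.772 = 1.5752
R_total = 0.65 + 32.71 + 1.5752 + 0.18 = 35.115 ft²·°F·h/BTU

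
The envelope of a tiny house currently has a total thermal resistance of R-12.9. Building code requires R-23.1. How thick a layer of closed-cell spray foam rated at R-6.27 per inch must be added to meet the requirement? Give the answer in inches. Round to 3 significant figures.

ΔR = 23.1 − 12.9 = 10.2 ft²·°F·h/BTU
L = ΔR / (R/in) = 10.2/6.27 = 1.627 in

1.63 in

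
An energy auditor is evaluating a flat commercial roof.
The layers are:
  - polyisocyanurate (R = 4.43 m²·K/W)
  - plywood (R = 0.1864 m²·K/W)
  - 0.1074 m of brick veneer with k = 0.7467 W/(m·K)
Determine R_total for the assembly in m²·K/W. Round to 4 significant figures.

0.1074/0.7467 = 0.14383
R_total = 4.43 + 0.1864 + 0.14383 = 4.7602 m²·K/W

4.760 m²·K/W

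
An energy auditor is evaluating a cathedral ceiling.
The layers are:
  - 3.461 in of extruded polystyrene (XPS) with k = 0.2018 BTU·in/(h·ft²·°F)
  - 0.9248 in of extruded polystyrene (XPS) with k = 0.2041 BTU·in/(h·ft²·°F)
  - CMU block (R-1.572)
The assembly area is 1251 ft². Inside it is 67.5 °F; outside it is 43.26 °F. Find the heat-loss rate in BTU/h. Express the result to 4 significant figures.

3.461/0.2018 = 17.151
0.9248/0.2041 = 4.5311
R_total = 17.151 + 4.5311 + 1.572 = 23.254 ft²·°F·h/BTU
Q = A·ΔT/R = 1251 × (67.5 − 43.26) / 23.254 = 1304.1 BTU/h

1304 BTU/h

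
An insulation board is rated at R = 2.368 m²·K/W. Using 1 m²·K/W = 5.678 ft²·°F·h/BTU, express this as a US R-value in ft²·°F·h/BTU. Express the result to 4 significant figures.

13.45 ft²·°F·h/BTU

R_US = 2.368 × 5.678 = 13.446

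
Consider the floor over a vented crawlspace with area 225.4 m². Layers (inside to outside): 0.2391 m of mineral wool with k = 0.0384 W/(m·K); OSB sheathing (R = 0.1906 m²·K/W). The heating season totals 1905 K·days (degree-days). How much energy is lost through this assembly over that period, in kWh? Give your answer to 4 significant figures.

0.2391/0.0384 = 6.2266
R_total = 6.2266 + 0.1906 = 6.4172 m²·K/W
E = A × HDD × 24 / R / 1000 = 225.4 × 1905 × 24 / 6.4172 / 1000 = 1605.9 kWh

1606 kWh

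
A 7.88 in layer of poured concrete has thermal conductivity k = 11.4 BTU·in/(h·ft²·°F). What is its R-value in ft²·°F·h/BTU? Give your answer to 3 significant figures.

0.691 ft²·°F·h/BTU

R = L/k = 7.88/11.4 = 0.6912 ft²·°F·h/BTU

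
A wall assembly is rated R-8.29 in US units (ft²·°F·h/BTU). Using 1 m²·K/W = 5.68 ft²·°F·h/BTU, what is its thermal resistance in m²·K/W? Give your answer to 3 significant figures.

R_SI = 8.29/5.68 = 1.46

1.46 m²·K/W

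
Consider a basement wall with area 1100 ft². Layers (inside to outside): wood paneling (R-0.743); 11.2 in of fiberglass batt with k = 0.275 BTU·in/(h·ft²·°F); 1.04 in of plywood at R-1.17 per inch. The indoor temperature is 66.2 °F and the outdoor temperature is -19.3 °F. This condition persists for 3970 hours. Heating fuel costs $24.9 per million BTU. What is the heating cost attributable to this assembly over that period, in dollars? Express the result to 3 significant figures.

11.2/0.275 = 40.73
1.04 × 1.17 = 1.217
R_total = 0.743 + 40.73 + 1.217 = 42.69 ft²·°F·h/BTU
Q = 1100 × (66.2 − (-19.3)) / 42.69 = 2203 BTU/h
E = 2203 × 3970 = 8747000 BTU
Cost = 8747000/10⁶ × 24.9 = $217.8

218 dollars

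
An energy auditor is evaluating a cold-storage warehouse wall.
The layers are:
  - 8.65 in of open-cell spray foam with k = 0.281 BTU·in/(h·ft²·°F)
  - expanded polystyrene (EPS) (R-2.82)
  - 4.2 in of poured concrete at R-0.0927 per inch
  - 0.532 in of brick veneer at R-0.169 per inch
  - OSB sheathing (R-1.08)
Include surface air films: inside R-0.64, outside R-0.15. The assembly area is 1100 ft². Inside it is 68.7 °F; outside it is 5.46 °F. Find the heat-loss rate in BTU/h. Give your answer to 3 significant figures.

8.65/0.281 = 30.78
4.2 × 0.0927 = 0.3893
0.532 × 0.169 = 0.08991
R_total = 0.64 + 30.78 + 2.82 + 0.3893 + 0.08991 + 1.08 + 0.15 = 35.95 ft²·°F·h/BTU
Q = A·ΔT/R = 1100 × (68.7 − 5.46) / 35.95 = 1935 BTU/h

1930 BTU/h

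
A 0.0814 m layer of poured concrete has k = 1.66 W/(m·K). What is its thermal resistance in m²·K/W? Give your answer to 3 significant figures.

R = L/k = 0.0814/1.66 = 0.04904 m²·K/W

0.0490 m²·K/W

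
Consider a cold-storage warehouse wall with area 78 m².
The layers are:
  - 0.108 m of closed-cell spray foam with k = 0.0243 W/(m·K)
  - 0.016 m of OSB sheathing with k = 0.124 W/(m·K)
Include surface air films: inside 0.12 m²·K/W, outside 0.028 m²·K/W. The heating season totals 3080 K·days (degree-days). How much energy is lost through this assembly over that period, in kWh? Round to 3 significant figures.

1220 kWh

0.108/0.0243 = 4.444
0.016/0.124 = 0.129
R_total = 0.12 + 4.444 + 0.129 + 0.028 = 4.721 m²·K/W
E = A × HDD × 24 / R / 1000 = 78 × 3080 × 24 / 4.721 / 1000 = 1221 kWh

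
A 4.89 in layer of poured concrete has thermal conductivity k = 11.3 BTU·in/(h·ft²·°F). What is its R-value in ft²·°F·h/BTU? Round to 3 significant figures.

0.433 ft²·°F·h/BTU

R = L/k = 4.89/11.3 = 0.4327 ft²·°F·h/BTU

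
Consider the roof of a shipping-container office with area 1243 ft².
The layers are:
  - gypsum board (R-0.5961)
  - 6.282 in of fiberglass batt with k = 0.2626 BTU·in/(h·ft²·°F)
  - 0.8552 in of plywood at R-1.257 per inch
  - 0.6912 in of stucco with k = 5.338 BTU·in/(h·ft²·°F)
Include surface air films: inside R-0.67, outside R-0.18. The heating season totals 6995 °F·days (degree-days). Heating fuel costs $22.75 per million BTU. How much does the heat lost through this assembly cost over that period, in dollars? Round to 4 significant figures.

6.282/0.2626 = 23.922
0.8552 × 1.257 = 1.075
0.6912/5.338 = 0.12949
R_total = 0.67 + 0.5961 + 23.922 + 1.075 + 0.12949 + 0.18 = 26.573 ft²·°F·h/BTU
E = A × HDD × 24 / R = 1243 × 6995 × 24 / 26.573 = 7852900 BTU
Cost = 7852900/10⁶ × 22.75 = $178.65

178.7 dollars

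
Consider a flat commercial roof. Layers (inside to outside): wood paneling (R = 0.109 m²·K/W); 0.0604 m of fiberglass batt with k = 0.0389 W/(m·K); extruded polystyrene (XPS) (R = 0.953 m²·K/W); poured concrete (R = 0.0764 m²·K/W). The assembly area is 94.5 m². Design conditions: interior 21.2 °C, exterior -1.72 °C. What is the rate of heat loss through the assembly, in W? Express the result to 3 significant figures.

805 W

0.0604/0.0389 = 1.553
R_total = 0.109 + 1.553 + 0.953 + 0.0764 = 2.691 m²·K/W
Q = A·ΔT/R = 94.5 × (21.2 − (-1.72)) / 2.691 = 804.9 W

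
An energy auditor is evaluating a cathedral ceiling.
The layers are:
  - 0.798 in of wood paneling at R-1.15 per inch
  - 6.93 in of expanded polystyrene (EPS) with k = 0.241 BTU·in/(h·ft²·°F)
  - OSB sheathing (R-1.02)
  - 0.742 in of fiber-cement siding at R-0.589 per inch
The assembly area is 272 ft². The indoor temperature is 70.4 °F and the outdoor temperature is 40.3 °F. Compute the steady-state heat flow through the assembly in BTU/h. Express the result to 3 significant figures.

263 BTU/h

0.798 × 1.15 = 0.9177
6.93/0.241 = 28.76
0.742 × 0.589 = 0.437
R_total = 0.9177 + 28.76 + 1.02 + 0.437 = 31.13 ft²·°F·h/BTU
Q = A·ΔT/R = 272 × (70.4 − 40.3) / 31.13 = 263 BTU/h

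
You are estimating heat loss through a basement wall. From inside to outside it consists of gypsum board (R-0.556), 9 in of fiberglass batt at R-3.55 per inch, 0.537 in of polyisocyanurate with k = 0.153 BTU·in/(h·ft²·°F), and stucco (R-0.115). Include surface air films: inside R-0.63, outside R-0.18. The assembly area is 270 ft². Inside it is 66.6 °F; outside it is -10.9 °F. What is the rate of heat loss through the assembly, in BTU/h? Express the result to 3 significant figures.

566 BTU/h

9 × 3.55 = 31.95
0.537/0.153 = 3.51
R_total = 0.63 + 0.556 + 31.95 + 3.51 + 0.115 + 0.18 = 36.94 ft²·°F·h/BTU
Q = A·ΔT/R = 270 × (66.6 − (-10.9)) / 36.94 = 566.4 BTU/h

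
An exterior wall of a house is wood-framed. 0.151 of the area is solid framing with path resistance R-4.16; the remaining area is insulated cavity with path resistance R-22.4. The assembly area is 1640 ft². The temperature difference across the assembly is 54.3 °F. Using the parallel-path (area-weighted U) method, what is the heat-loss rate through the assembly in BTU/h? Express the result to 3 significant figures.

6610 BTU/h

U_eff = 0.849/22.4 + 0.151/4.16 = 0.0379 + 0.0363 = 0.0742
R_eff = 1/U_eff = 13.48 ft²·°F·h/BTU
Q = 1640 × 54.3 / 13.48 = 6608 BTU/h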